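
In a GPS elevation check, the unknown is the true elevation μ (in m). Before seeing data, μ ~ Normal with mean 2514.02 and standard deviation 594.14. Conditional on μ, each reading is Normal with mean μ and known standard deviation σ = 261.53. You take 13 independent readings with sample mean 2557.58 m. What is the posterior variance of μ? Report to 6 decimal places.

For Normal data with known variance σ², a Normal(μ₀, σ₀²) prior on μ is conjugate. Posterior precision = 1/σ₀² + n/σ²; posterior mean is the precision-weighted average of μ₀ and x̄.
σ₀² = 594.14² = 353002.3396, σ² = 261.53² = 68397.9409; σ² + n·σ₀² = 68397.9409 + 13·353002.3396 = 4657428.3557.
Posterior precision = 1/σ₀² + n/σ² = 1/353002.3396 + 13/68397.9409 = (σ² + n·σ₀²)/(σ₀²σ²) = 4657428.3557/(353002.3396·68397.9409); posterior variance σₙ² = σ₀²σ²/(σ² + n·σ₀²) = 353002.3396·68397.9409/4657428.3557 = 5184.112630.

5184.112630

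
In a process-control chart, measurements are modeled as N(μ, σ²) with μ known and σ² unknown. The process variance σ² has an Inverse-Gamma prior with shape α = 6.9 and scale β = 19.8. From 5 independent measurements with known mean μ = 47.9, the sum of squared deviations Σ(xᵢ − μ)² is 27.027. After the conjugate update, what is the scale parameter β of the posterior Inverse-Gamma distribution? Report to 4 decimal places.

33.3135

With known mean μ and an Inverse-Gamma(α, β) prior on σ², the Normal likelihood is conjugate: posterior is Inv-Gamma(α + n/2, β + Σ(xᵢ−μ)²/2).
Posterior: Inv-Gamma(6.9 + 5/2, 19.8 + 27.027/2) = Inv-Gamma(9.40, 33.3135).
Posterior β = 33.3135.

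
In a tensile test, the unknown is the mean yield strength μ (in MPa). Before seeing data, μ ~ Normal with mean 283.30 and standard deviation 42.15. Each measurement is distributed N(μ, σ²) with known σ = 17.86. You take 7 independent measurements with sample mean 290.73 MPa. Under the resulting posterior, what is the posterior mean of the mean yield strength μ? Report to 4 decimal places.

For Normal data with known variance σ², a Normal(μ₀, σ₀²) prior on μ is conjugate. Posterior precision = 1/σ₀² + n/σ²; posterior mean is the precision-weighted average of μ₀ and x̄.
n·x̄ = 7·290.73 = 2035.11.
σ₀² = 42.15² = 1776.6225, σ² = 17.86² = 318.9796; σ² + n·σ₀² = 318.9796 + 7·1776.6225 = 12755.3371.
Posterior mean = (μ₀/σ₀² + n·x̄/σ²)/(1/σ₀² + n/σ²) = (σ²·μ₀ + σ₀²·n·x̄)/(σ² + n·σ₀²) = (318.9796·283.30 + 1776.6225·2035.11)/12755.3371 = 3705989.136655/12755.3371 = 290.5442.

290.5442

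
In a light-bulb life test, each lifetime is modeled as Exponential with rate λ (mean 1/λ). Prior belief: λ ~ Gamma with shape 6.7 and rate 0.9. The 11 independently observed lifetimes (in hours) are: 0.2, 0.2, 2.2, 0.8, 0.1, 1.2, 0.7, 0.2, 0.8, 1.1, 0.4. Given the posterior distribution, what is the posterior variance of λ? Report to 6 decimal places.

With a Gamma(shape α, rate β) prior on the exponential rate λ, the posterior after n observations with total T = Σxᵢ is Gamma(α+n, β+T).
Sum of observations T = 7.9 hours; n = 11.
Posterior: Gamma(6.7+11, 0.9+7.9) = Gamma(17.7, 8.8).
Var = α/β² = 0.228564.

0.228564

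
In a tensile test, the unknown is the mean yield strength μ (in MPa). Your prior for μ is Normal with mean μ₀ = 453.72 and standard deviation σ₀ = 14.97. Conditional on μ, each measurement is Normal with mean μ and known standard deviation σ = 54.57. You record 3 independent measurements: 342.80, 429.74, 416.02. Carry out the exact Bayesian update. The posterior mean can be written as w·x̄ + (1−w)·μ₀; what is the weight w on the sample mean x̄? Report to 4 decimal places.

For Normal data with known variance σ², a Normal(μ₀, σ₀²) prior on μ is conjugate. Posterior precision = 1/σ₀² + n/σ²; posterior mean is the precision-weighted average of μ₀ and x̄.
σ₀² = 14.97² = 224.1009, σ² = 54.57² = 2977.8849. Prior precision 1/σ₀² = 1/224.1009; data precision n/σ² = 3/2977.8849.
w = (n/σ²)/(1/σ₀² + n/σ²) = n·σ₀²/(σ² + n·σ₀²) = 3·224.1009/(2977.8849 + 3·224.1009) = 672.3027/3650.1876 = 0.1842.

0.1842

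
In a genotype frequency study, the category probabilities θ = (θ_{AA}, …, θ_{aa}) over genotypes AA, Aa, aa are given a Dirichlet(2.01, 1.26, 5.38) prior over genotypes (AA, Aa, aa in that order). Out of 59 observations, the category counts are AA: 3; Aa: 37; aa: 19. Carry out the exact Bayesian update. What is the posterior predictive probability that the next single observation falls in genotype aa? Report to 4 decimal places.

The Dirichlet prior is conjugate to the Multinomial likelihood: each posterior αⱼ = prior αⱼ + observed count nⱼ.
Posterior concentration: (5.01, 38.26, 24.38), total = 67.65.
P(next = aa | data) = α_{aa}/Σα = 0.3604.

0.3604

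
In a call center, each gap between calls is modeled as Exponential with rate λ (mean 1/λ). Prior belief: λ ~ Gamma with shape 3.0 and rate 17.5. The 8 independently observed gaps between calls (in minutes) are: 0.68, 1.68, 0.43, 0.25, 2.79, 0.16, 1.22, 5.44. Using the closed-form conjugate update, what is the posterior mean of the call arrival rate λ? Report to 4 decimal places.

0.3648

With a Gamma(shape α, rate β) prior on the exponential rate λ, the posterior after n observations with total T = Σxᵢ is Gamma(α+n, β+T).
Sum of observations T = 12.65 minutes; n = 8.
Posterior: Gamma(3.0+8, 17.5+12.65) = Gamma(11.0, 30.15).
Posterior mean of λ = α/β = 11.0/30.15 = 0.3648.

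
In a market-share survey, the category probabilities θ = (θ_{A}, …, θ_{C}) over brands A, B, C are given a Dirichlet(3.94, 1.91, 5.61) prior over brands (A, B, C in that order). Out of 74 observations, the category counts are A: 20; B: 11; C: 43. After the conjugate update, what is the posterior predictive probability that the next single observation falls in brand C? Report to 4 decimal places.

The Dirichlet prior is conjugate to the Multinomial likelihood: each posterior αⱼ = prior αⱼ + observed count nⱼ.
Posterior concentration: (23.94, 12.91, 48.61), total = 85.46.
P(next = C | data) = α_{C}/Σα = 0.5688.

0.5688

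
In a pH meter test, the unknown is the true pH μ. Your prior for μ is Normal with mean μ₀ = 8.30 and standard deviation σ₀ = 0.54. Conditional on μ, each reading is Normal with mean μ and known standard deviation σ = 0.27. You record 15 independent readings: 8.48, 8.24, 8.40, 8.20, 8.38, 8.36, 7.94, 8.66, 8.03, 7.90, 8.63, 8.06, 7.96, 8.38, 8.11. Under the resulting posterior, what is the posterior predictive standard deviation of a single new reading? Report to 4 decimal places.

For Normal data with known variance σ², a Normal(μ₀, σ₀²) prior on μ is conjugate. Posterior precision = 1/σ₀² + n/σ²; posterior mean is the precision-weighted average of μ₀ and x̄.
σ₀² = 0.54² = 0.2916, σ² = 0.27² = 0.0729; σ² + n·σ₀² = 0.0729 + 15·0.2916 = 4.4469.
Posterior precision = 1/σ₀² + n/σ² = 1/0.2916 + 15/0.0729 = (σ² + n·σ₀²)/(σ₀²σ²) = 4.4469/(0.2916·0.0729); posterior variance σₙ² = σ₀²σ²/(σ² + n·σ₀²) = 0.2916·0.0729/4.4469 = 0.004780.
Predictive variance for one new observation = σₙ² + σ² = 0.2916·0.0729/4.4469 + 0.0729 = σ²·(σ₀² + 4.4469)/4.4469 = 0.0729·4.7385/4.4469 = 0.077680; SD = √(0.0729·4.7385/4.4469) = 0.2787.

0.2787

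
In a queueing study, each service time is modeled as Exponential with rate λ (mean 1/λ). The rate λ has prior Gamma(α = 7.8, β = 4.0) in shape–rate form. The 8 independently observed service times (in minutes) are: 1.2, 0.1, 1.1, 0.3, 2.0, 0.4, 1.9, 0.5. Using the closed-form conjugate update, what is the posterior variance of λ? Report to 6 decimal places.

With a Gamma(shape α, rate β) prior on the exponential rate λ, the posterior after n observations with total T = Σxᵢ is Gamma(α+n, β+T).
Sum of observations T = 7.5 minutes; n = 8.
Posterior: Gamma(7.8+8, 4.0+7.5) = Gamma(15.8, 11.5).
Var = α/β² = 0.119471.

0.119471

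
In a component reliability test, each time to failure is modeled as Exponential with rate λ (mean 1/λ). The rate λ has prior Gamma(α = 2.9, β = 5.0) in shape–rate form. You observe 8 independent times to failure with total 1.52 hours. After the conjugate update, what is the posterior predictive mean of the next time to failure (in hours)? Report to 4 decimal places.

0.6586

With a Gamma(shape α, rate β) prior on the exponential rate λ, the posterior after n observations with total T = Σxᵢ is Gamma(α+n, β+T).
Posterior: Gamma(2.9+8, 5.0+1.52) = Gamma(10.9, 6.52).
The predictive distribution for the next observation is Lomax; its mean is β/(α−1) = 6.52/9.9 = 0.6586.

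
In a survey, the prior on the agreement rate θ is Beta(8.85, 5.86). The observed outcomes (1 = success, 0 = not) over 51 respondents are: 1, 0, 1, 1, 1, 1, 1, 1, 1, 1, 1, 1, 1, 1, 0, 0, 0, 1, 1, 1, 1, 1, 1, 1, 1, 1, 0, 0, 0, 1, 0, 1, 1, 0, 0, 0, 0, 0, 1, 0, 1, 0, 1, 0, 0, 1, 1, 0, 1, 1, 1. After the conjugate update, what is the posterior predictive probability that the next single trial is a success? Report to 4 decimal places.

0.6369

The Beta prior is conjugate to a Binomial/Bernoulli likelihood; the update adds successes to α and failures to β.
Posterior: Beta(α+k, β+n−k) = Beta(8.85+33, 5.86+18) = Beta(41.85, 23.86).
For a single future Bernoulli trial, P(success | data) = α/(α+β) = 0.6369.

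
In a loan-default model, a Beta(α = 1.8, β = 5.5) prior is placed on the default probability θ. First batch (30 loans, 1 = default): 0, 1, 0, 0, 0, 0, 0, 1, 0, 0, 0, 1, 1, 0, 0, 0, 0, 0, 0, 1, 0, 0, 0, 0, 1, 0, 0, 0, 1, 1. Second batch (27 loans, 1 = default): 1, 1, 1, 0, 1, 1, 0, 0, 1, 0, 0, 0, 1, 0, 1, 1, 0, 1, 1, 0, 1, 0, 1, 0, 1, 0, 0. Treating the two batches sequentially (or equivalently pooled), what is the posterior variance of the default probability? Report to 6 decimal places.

The Beta prior is conjugate to a Binomial/Bernoulli likelihood; the update adds successes to α and failures to β.
After batch 1: Beta(1.8+8, 5.5+22) = Beta(9.8, 27.5).
After batch 2: Beta(9.8+14, 27.5+13) = Beta(23.8, 40.5).
Var = αβ/((α+β)²(α+β+1)) = 23.8·40.5/(64.3²·65.3) = 0.003570.

0.003570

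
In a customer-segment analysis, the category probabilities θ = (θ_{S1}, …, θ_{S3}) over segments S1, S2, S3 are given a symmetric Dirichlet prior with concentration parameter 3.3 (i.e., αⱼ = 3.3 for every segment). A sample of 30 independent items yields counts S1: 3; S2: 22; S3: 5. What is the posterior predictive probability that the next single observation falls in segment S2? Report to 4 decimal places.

The Dirichlet prior is conjugate to the Multinomial likelihood: each posterior αⱼ = prior αⱼ + observed count nⱼ.
Posterior concentration: (6.3, 25.3, 8.3), total = 39.9.
P(next = S2 | data) = α_{S2}/Σα = 0.6341.

0.6341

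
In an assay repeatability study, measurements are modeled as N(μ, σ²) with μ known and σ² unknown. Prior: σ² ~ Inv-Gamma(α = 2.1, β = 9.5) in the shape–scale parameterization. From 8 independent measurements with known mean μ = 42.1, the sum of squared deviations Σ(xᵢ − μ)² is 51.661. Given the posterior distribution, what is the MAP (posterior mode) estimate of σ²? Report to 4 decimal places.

4.9761

With known mean μ and an Inverse-Gamma(α, β) prior on σ², the Normal likelihood is conjugate: posterior is Inv-Gamma(α + n/2, β + Σ(xᵢ−μ)²/2).
Posterior: Inv-Gamma(2.1 + 8/2, 9.5 + 51.661/2) = Inv-Gamma(6.10, 35.3305).
Mode = β/(α+1) = 35.3305/7.10 = 4.9761.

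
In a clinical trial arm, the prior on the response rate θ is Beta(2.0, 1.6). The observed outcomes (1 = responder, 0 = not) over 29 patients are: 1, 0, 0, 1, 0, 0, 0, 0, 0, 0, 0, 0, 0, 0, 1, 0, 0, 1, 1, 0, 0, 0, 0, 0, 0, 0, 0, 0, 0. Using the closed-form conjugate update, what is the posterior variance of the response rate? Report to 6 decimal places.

0.005018

The Beta prior is conjugate to a Binomial/Bernoulli likelihood; the update adds successes to α and failures to β.
Posterior: Beta(α+k, β+n−k) = Beta(2.0+5, 1.6+24) = Beta(7.0, 25.6).
Var = αβ/((α+β)²(α+β+1)) = 7.0·25.6/(32.6²·33.6) = 0.005018.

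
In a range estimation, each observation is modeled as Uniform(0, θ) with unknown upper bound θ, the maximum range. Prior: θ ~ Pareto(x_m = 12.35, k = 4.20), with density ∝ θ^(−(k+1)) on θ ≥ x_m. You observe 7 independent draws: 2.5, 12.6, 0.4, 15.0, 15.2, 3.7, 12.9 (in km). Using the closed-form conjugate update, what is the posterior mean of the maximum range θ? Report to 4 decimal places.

16.6902

A Pareto(scale x_m, shape k) prior on the upper bound θ of Uniform(0, θ) is conjugate: posterior is Pareto(max(x_m, max xᵢ), k + n).
Sample maximum = 15.2; prior scale x_m = 12.35 → posterior scale = max = 15.20.
Posterior shape = 4.20 + 7 = 11.20.
E[θ|data] = k·x_m/(k−1) = 11.20·15.20/10.20 = 16.6902.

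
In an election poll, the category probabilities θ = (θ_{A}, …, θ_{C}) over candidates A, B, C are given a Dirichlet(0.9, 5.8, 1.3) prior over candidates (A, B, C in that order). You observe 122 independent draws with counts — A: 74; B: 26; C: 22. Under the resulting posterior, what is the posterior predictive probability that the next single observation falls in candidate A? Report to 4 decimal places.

0.5762

The Dirichlet prior is conjugate to the Multinomial likelihood: each posterior αⱼ = prior αⱼ + observed count nⱼ.
Posterior concentration: (74.9, 31.8, 23.3), total = 130.0.
P(next = A | data) = α_{A}/Σα = 0.5762.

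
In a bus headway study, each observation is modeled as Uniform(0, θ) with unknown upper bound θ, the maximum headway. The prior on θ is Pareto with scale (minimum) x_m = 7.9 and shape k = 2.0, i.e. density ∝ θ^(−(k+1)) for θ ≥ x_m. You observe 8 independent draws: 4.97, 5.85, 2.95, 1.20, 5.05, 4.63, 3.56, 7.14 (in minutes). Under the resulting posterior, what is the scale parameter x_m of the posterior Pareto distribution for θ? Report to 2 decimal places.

A Pareto(scale x_m, shape k) prior on the upper bound θ of Uniform(0, θ) is conjugate: posterior is Pareto(max(x_m, max xᵢ), k + n).
Sample maximum = 7.14; prior scale x_m = 7.9 → posterior scale = max = 7.90.
Posterior shape = 2.0 + 8 = 10.0.
Posterior scale x_m = 7.90.

7.90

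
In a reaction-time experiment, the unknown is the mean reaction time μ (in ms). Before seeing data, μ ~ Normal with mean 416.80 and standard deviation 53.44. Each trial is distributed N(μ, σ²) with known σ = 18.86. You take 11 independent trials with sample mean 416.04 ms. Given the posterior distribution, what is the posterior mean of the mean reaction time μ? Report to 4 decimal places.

416.0485

For Normal data with known variance σ², a Normal(μ₀, σ₀²) prior on μ is conjugate. Posterior precision = 1/σ₀² + n/σ²; posterior mean is the precision-weighted average of μ₀ and x̄.
n·x̄ = 11·416.04 = 4576.44.
σ₀² = 53.44² = 2855.8336, σ² = 18.86² = 355.6996; σ² + n·σ₀² = 355.6996 + 11·2855.8336 = 31769.8692.
Posterior mean = (μ₀/σ₀² + n·x̄/σ²)/(1/σ₀² + n/σ²) = (σ²·μ₀ + σ₀²·n·x̄)/(σ² + n·σ₀²) = (355.6996·416.80 + 2855.8336·4576.44)/31769.8692 = 13217806.713664/31769.8692 = 416.0485.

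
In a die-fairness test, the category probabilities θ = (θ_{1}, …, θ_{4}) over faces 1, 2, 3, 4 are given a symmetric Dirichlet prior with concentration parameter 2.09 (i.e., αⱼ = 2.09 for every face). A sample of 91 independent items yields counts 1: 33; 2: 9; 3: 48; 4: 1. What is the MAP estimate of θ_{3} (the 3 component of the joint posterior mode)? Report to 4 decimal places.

0.5148

The Dirichlet prior is conjugate to the Multinomial likelihood: each posterior αⱼ = prior αⱼ + observed count nⱼ.
Posterior concentration: (35.09, 11.09, 50.09, 3.09), total = 99.36.
Joint mode component: (α_{3}−1)/(Σα−K) = 49.09/95.36 = 0.5148.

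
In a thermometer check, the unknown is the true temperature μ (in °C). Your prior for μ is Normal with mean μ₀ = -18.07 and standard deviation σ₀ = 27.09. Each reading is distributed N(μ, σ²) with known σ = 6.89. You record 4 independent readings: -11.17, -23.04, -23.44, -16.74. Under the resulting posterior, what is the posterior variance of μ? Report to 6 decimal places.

For Normal data with known variance σ², a Normal(μ₀, σ₀²) prior on μ is conjugate. Posterior precision = 1/σ₀² + n/σ²; posterior mean is the precision-weighted average of μ₀ and x̄.
σ₀² = 27.09² = 733.8681, σ² = 6.89² = 47.4721; σ² + n·σ₀² = 47.4721 + 4·733.8681 = 2982.9445.
Posterior precision = 1/σ₀² + n/σ² = 1/733.8681 + 4/47.4721 = (σ² + n·σ₀²)/(σ₀²σ²) = 2982.9445/(733.8681·47.4721); posterior variance σₙ² = σ₀²σ²/(σ² + n·σ₀²) = 733.8681·47.4721/2982.9445 = 11.679151.

11.679151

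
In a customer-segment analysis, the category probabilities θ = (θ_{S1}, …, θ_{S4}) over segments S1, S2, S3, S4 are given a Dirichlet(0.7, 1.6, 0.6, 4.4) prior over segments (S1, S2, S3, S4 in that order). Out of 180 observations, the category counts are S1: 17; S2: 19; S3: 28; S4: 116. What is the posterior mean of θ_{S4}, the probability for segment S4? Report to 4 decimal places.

The Dirichlet prior is conjugate to the Multinomial likelihood: each posterior αⱼ = prior αⱼ + observed count nⱼ.
Posterior concentration: (17.7, 20.6, 28.6, 120.4), total = 187.3.
E[θ_{S4}|data] = α_{S4}/Σα = 120.4/187.3 = 0.6428.

0.6428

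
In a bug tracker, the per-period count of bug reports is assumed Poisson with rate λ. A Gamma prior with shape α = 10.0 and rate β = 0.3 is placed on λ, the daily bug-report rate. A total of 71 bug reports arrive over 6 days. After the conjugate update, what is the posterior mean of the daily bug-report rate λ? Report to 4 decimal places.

With a Gamma(shape α, rate β) prior, the Poisson likelihood is conjugate: the posterior is Gamma(α + ΣXᵢ, β + n).
Posterior: Gamma(α+S, β+n) = Gamma(10.0+71, 0.3+6) = Gamma(81.0, 6.3).
Posterior mean = α/β = 81.0/6.3 = 12.8571.

12.8571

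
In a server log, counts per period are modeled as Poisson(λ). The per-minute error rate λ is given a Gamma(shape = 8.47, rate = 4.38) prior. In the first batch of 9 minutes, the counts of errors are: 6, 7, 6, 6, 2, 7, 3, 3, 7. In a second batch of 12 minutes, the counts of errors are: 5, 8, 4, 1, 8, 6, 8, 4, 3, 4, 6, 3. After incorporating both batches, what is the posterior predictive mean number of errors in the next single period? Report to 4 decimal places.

4.5496

With a Gamma(shape α, rate β) prior, the Poisson likelihood is conjugate: the posterior is Gamma(α + ΣXᵢ, β + n).
Batch 1: sum of counts S = 47 over n = 9 minutes.
After batch 1: Gamma(α+S, β+n) = Gamma(8.47+47, 4.38+9) = Gamma(55.47, 13.38).
Batch 2: sum of counts S = 60 over n = 12 minutes.
After batch 2: Gamma(α+S, β+n) = Gamma(55.47+60, 13.38+12) = Gamma(115.47, 25.38).
The predictive distribution for one future period is NegBinom with mean α/β = 4.5496.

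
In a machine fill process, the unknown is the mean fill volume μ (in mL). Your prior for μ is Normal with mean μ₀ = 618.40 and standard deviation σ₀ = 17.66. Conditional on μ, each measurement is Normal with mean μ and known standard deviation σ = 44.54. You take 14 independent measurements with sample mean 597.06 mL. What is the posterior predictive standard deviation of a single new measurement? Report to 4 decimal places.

45.6207

For Normal data with known variance σ², a Normal(μ₀, σ₀²) prior on μ is conjugate. Posterior precision = 1/σ₀² + n/σ²; posterior mean is the precision-weighted average of μ₀ and x̄.
σ₀² = 17.66² = 311.8756, σ² = 44.54² = 1983.8116; σ² + n·σ₀² = 1983.8116 + 14·311.8756 = 6350.07.
Posterior precision = 1/σ₀² + n/σ² = 1/311.8756 + 14/1983.8116 = (σ² + n·σ₀²)/(σ₀²σ²) = 6350.07/(311.8756·1983.8116); posterior variance σₙ² = σ₀²σ²/(σ² + n·σ₀²) = 311.8756·1983.8116/6350.07 = 97.432380.
Predictive variance for one new observation = σₙ² + σ² = 311.8756·1983.8116/6350.07 + 1983.8116 = σ²·(σ₀² + 6350.07)/6350.07 = 1983.8116·6661.9456/6350.07 = 2081.243980; SD = √(1983.8116·6661.9456/6350.07) = 45.6207.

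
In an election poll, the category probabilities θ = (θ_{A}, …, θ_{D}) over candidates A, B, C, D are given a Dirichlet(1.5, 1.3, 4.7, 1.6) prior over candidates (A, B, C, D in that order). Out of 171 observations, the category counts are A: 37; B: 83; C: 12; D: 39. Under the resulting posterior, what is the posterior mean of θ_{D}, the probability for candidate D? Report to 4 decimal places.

The Dirichlet prior is conjugate to the Multinomial likelihood: each posterior αⱼ = prior αⱼ + observed count nⱼ.
Posterior concentration: (38.5, 84.3, 16.7, 40.6), total = 180.1.
E[θ_{D}|data] = α_{D}/Σα = 40.6/180.1 = 0.2254.

0.2254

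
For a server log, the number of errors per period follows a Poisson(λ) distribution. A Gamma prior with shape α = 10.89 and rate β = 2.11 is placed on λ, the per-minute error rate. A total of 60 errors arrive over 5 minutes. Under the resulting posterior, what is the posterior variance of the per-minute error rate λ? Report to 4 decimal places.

With a Gamma(shape α, rate β) prior, the Poisson likelihood is conjugate: the posterior is Gamma(α + ΣXᵢ, β + n).
Posterior: Gamma(α+S, β+n) = Gamma(10.89+60, 2.11+5) = Gamma(70.89, 7.11).
Var = α/β² = 70.89/7.11² = 1.4023.

1.4023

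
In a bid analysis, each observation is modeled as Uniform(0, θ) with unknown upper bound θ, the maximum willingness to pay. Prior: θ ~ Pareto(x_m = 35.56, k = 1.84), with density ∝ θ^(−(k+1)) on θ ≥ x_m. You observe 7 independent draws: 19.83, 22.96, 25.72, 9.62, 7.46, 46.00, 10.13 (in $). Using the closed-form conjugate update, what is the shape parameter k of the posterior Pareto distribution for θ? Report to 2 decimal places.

8.84

A Pareto(scale x_m, shape k) prior on the upper bound θ of Uniform(0, θ) is conjugate: posterior is Pareto(max(x_m, max xᵢ), k + n).
Sample maximum = 46.00; prior scale x_m = 35.56 → posterior scale = max = 46.00.
Posterior shape = 1.84 + 7 = 8.84.
Posterior shape k = 8.84.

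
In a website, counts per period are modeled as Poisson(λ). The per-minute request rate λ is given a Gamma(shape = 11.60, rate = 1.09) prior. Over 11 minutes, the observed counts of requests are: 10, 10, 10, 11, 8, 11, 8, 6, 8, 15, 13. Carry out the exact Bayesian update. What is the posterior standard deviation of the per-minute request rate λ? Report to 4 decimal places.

With a Gamma(shape α, rate β) prior, the Poisson likelihood is conjugate: the posterior is Gamma(α + ΣXᵢ, β + n).
Sum of counts S = 110 over n = 11 minutes.
Posterior: Gamma(α+S, β+n) = Gamma(11.60+110, 1.09+11) = Gamma(121.60, 12.09).
SD = √α/β = √121.60/12.09 = 0.9121.

0.9121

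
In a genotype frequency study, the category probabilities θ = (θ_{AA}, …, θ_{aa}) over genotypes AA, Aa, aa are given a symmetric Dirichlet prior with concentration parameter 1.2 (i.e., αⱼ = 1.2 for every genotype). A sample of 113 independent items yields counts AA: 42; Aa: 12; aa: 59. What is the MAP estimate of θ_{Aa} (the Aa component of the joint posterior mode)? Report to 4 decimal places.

The Dirichlet prior is conjugate to the Multinomial likelihood: each posterior αⱼ = prior αⱼ + observed count nⱼ.
Posterior concentration: (43.2, 13.2, 60.2), total = 116.6.
Joint mode component: (α_{Aa}−1)/(Σα−K) = 12.2/113.6 = 0.1074.

0.1074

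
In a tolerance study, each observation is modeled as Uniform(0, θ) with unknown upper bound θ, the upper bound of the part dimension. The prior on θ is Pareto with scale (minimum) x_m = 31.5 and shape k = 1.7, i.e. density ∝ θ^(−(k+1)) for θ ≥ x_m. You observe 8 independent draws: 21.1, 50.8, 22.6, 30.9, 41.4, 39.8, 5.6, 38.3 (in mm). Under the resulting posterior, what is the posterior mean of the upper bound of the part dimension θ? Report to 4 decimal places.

56.6391

A Pareto(scale x_m, shape k) prior on the upper bound θ of Uniform(0, θ) is conjugate: posterior is Pareto(max(x_m, max xᵢ), k + n).
Sample maximum = 50.8; prior scale x_m = 31.5 → posterior scale = max = 50.8.
Posterior shape = 1.7 + 8 = 9.7.
E[θ|data] = k·x_m/(k−1) = 9.7·50.8/8.7 = 56.6391.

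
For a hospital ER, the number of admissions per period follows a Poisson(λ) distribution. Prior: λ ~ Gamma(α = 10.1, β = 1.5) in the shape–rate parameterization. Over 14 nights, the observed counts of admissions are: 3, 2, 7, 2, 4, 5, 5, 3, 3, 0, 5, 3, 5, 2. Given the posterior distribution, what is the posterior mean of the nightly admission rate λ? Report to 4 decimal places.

3.8129

With a Gamma(shape α, rate β) prior, the Poisson likelihood is conjugate: the posterior is Gamma(α + ΣXᵢ, β + n).
Sum of counts S = 49 over n = 14 nights.
Posterior: Gamma(α+S, β+n) = Gamma(10.1+49, 1.5+14) = Gamma(59.1, 15.5).
Posterior mean = α/β = 59.1/15.5 = 3.8129.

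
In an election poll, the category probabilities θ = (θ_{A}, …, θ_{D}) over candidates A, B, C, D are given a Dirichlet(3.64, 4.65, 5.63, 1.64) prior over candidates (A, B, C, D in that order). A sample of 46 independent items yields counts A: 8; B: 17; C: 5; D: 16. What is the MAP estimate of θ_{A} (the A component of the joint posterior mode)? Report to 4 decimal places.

0.1849

The Dirichlet prior is conjugate to the Multinomial likelihood: each posterior αⱼ = prior αⱼ + observed count nⱼ.
Posterior concentration: (11.64, 21.65, 10.63, 17.64), total = 61.56.
Joint mode component: (α_{A}−1)/(Σα−K) = 10.64/57.56 = 0.1849.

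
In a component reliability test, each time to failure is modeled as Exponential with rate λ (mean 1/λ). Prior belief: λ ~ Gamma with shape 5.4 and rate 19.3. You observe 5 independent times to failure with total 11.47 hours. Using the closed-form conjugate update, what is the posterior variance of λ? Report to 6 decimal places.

0.010984

With a Gamma(shape α, rate β) prior on the exponential rate λ, the posterior after n observations with total T = Σxᵢ is Gamma(α+n, β+T).
Posterior: Gamma(5.4+5, 19.3+11.47) = Gamma(10.4, 30.77).
Var = α/β² = 0.010984.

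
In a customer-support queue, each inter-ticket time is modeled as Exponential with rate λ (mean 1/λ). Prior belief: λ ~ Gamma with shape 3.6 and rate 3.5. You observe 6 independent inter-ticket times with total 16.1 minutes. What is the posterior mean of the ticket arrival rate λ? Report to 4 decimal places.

0.4898

With a Gamma(shape α, rate β) prior on the exponential rate λ, the posterior after n observations with total T = Σxᵢ is Gamma(α+n, β+T).
Posterior: Gamma(3.6+6, 3.5+16.1) = Gamma(9.6, 19.6).
Posterior mean of λ = α/β = 9.6/19.6 = 0.4898.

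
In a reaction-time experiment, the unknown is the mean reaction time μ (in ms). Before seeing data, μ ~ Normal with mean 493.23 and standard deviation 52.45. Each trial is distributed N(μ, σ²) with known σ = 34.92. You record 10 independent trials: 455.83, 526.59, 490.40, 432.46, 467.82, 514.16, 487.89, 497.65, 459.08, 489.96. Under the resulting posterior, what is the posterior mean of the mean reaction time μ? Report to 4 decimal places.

For Normal data with known variance σ², a Normal(μ₀, σ₀²) prior on μ is conjugate. Posterior precision = 1/σ₀² + n/σ²; posterior mean is the precision-weighted average of μ₀ and x̄.
Σxᵢ = 455.83 + 526.59 + 490.40 + 432.46 + 467.82 + 514.16 + 487.89 + 497.65 + 459.08 + 489.96 = 4821.84, so n·x̄ = 4821.84.
σ₀² = 52.45² = 2751.0025, σ² = 34.92² = 1219.4064; σ² + n·σ₀² = 1219.4064 + 10·2751.0025 = 28729.4314.
Posterior mean = (μ₀/σ₀² + n·x̄/σ²)/(1/σ₀² + n/σ²) = (σ²·μ₀ + σ₀²·n·x̄)/(σ² + n·σ₀²) = (1219.4064·493.23 + 2751.0025·4821.84)/28729.4314 = 13866341.713272/28729.4314 = 482.6528.

482.6528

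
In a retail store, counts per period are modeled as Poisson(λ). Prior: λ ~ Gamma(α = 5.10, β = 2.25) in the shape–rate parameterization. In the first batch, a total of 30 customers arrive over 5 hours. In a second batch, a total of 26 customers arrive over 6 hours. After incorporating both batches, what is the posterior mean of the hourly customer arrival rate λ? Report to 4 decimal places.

4.6113

With a Gamma(shape α, rate β) prior, the Poisson likelihood is conjugate: the posterior is Gamma(α + ΣXᵢ, β + n).
After batch 1: Gamma(α+S, β+n) = Gamma(5.10+30, 2.25+5) = Gamma(35.10, 7.25).
After batch 2: Gamma(α+S, β+n) = Gamma(35.10+26, 7.25+6) = Gamma(61.10, 13.25).
Posterior mean = α/β = 61.10/13.25 = 4.6113.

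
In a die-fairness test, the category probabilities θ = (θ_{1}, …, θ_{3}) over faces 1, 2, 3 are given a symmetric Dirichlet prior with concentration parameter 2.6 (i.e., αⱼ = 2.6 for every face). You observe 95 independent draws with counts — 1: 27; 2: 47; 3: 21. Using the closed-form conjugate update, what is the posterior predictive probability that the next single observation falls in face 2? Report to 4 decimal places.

The Dirichlet prior is conjugate to the Multinomial likelihood: each posterior αⱼ = prior αⱼ + observed count nⱼ.
Posterior concentration: (29.6, 49.6, 23.6), total = 102.8.
P(next = 2 | data) = α_{2}/Σα = 0.4825.

0.4825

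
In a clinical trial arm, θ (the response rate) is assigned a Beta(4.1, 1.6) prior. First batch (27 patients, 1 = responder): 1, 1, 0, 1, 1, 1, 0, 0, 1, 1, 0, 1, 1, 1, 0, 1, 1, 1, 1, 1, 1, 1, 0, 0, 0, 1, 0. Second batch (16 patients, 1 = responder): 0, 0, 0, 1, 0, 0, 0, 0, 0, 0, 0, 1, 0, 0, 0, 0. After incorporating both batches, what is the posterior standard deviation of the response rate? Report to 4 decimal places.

0.0709

The Beta prior is conjugate to a Binomial/Bernoulli likelihood; the update adds successes to α and failures to β.
After batch 1: Beta(4.1+18, 1.6+9) = Beta(22.1, 10.6).
After batch 2: Beta(22.1+2, 10.6+14) = Beta(24.1, 24.6).
Var = αβ/((α+β)²(α+β+1)) = 24.1·24.6/(48.7²·49.7) = 0.00502965; SD = √0.00502965 = 0.0709.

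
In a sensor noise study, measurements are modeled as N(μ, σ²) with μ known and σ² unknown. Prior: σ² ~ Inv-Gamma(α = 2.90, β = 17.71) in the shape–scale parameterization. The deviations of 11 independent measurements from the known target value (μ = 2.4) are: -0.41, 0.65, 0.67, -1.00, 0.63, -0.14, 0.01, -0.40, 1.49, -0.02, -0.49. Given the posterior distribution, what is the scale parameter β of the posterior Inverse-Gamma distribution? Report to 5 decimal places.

With known mean μ and an Inverse-Gamma(α, β) prior on σ², the Normal likelihood is conjugate: posterior is Inv-Gamma(α + n/2, β + Σ(xᵢ−μ)²/2).
Σ(xᵢ−μ)² = (-0.41)² + (0.65)² + (0.67)² + (-1.00)² + (0.63)² + (-0.14)² + (0.01)² + (-0.40)² + (1.49)² + (-0.02)² + (-0.49)² = 5.0767.
Posterior: Inv-Gamma(2.90 + 11/2, 17.71 + 5.0767/2) = Inv-Gamma(8.40, 20.24835).
Posterior β = 20.24835.

20.24835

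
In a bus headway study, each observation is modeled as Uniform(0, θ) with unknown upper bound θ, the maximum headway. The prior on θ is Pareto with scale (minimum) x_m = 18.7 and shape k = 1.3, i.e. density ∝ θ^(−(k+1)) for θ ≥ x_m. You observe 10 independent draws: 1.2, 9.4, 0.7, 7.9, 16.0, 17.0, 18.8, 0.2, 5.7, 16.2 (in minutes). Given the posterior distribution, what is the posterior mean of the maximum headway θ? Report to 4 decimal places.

A Pareto(scale x_m, shape k) prior on the upper bound θ of Uniform(0, θ) is conjugate: posterior is Pareto(max(x_m, max xᵢ), k + n).
Sample maximum = 18.8; prior scale x_m = 18.7 → posterior scale = max = 18.8.
Posterior shape = 1.3 + 10 = 11.3.
E[θ|data] = k·x_m/(k−1) = 11.3·18.8/10.3 = 20.6252.

20.6252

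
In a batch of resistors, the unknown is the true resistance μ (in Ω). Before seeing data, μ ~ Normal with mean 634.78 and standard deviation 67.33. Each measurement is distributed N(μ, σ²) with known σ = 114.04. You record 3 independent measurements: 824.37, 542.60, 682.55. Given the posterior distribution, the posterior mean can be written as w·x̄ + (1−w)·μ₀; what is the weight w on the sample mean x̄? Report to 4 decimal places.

0.5112

For Normal data with known variance σ², a Normal(μ₀, σ₀²) prior on μ is conjugate. Posterior precision = 1/σ₀² + n/σ²; posterior mean is the precision-weighted average of μ₀ and x̄.
σ₀² = 67.33² = 4533.3289, σ² = 114.04² = 13005.1216. Prior precision 1/σ₀² = 1/4533.3289; data precision n/σ² = 3/13005.1216.
w = (n/σ²)/(1/σ₀² + n/σ²) = n·σ₀²/(σ² + n·σ₀²) = 3·4533.3289/(13005.1216 + 3·4533.3289) = 13599.9867/26605.1083 = 0.5112.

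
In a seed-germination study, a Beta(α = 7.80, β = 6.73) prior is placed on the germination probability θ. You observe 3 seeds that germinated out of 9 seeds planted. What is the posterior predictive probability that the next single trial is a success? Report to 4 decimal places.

The Beta prior is conjugate to a Binomial/Bernoulli likelihood; the update adds successes to α and failures to β.
Posterior: Beta(α+k, β+n−k) = Beta(7.80+3, 6.73+6) = Beta(10.80, 12.73).
For a single future Bernoulli trial, P(success | data) = α/(α+β) = 0.4590.

0.4590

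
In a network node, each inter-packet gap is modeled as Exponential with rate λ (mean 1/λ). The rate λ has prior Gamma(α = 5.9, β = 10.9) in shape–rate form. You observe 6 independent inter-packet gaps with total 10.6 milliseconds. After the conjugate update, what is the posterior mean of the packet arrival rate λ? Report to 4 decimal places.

0.5535

With a Gamma(shape α, rate β) prior on the exponential rate λ, the posterior after n observations with total T = Σxᵢ is Gamma(α+n, β+T).
Posterior: Gamma(5.9+6, 10.9+10.6) = Gamma(11.9, 21.5).
Posterior mean of λ = α/β = 11.9/21.5 = 0.5535.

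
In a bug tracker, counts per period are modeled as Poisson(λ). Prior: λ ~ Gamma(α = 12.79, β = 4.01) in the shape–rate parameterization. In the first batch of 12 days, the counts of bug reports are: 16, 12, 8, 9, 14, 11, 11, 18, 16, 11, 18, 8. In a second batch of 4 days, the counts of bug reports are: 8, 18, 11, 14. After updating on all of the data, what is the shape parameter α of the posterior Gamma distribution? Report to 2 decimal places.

215.79

With a Gamma(shape α, rate β) prior, the Poisson likelihood is conjugate: the posterior is Gamma(α + ΣXᵢ, β + n).
Batch 1: sum of counts S = 152 over n = 12 days.
After batch 1: Gamma(α+S, β+n) = Gamma(12.79+152, 4.01+12) = Gamma(164.79, 16.01).
Batch 2: sum of counts S = 51 over n = 4 days.
After batch 2: Gamma(α+S, β+n) = Gamma(164.79+51, 16.01+4) = Gamma(215.79, 20.01).
Posterior α = 215.79.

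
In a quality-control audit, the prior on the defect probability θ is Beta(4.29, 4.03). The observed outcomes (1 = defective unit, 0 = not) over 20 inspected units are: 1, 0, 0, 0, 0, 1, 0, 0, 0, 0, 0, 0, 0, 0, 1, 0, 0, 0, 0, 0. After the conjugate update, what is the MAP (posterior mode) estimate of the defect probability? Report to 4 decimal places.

The Beta prior is conjugate to a Binomial/Bernoulli likelihood; the update adds successes to α and failures to β.
Posterior: Beta(α+k, β+n−k) = Beta(4.29+3, 4.03+17) = Beta(7.29, 21.03).
Mode of Beta(a,b) for a,b>1 is (a−1)/(a+b−2) = 6.29/26.32 = 0.2390.

0.2390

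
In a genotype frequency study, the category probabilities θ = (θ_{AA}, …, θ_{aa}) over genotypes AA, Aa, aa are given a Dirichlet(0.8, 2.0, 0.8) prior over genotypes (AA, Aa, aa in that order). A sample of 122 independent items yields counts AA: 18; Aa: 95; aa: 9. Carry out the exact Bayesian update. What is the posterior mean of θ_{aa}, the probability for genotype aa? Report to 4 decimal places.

The Dirichlet prior is conjugate to the Multinomial likelihood: each posterior αⱼ = prior αⱼ + observed count nⱼ.
Posterior concentration: (18.8, 97.0, 9.8), total = 125.6.
E[θ_{aa}|data] = α_{aa}/Σα = 9.8/125.6 = 0.0780.

0.0780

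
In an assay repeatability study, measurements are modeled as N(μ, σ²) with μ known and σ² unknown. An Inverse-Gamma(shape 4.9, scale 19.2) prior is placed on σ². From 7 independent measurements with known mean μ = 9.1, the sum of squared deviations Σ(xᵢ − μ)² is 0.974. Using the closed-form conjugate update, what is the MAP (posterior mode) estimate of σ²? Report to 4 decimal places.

With known mean μ and an Inverse-Gamma(α, β) prior on σ², the Normal likelihood is conjugate: posterior is Inv-Gamma(α + n/2, β + Σ(xᵢ−μ)²/2).
Posterior: Inv-Gamma(4.9 + 7/2, 19.2 + 0.974/2) = Inv-Gamma(8.40, 19.6870).
Mode = β/(α+1) = 19.6870/9.40 = 2.0944.

2.0944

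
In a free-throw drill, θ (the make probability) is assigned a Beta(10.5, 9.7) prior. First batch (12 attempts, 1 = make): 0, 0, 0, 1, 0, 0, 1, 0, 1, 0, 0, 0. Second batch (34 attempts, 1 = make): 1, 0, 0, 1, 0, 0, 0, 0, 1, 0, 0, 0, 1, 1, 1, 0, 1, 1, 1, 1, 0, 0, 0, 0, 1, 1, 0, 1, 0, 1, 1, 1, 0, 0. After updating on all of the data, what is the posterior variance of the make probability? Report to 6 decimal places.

0.003676

The Beta prior is conjugate to a Binomial/Bernoulli likelihood; the update adds successes to α and failures to β.
After batch 1: Beta(10.5+3, 9.7+9) = Beta(13.5, 18.7).
After batch 2: Beta(13.5+16, 18.7+18) = Beta(29.5, 36.7).
Var = αβ/((α+β)²(α+β+1)) = 29.5·36.7/(66.2²·67.2) = 0.003676.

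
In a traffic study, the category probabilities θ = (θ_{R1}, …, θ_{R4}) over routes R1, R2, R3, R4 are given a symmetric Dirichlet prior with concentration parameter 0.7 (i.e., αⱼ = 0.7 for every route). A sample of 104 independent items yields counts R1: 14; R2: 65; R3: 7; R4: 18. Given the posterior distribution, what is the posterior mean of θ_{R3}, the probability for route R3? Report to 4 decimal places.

The Dirichlet prior is conjugate to the Multinomial likelihood: each posterior αⱼ = prior αⱼ + observed count nⱼ.
Posterior concentration: (14.7, 65.7, 7.7, 18.7), total = 106.8.
E[θ_{R3}|data] = α_{R3}/Σα = 7.7/106.8 = 0.0721.

0.0721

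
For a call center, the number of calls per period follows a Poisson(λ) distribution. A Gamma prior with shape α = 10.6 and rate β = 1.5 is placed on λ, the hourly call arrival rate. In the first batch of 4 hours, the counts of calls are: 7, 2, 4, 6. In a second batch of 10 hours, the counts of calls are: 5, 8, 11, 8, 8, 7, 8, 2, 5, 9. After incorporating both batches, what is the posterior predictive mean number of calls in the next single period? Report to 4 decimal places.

6.4903

With a Gamma(shape α, rate β) prior, the Poisson likelihood is conjugate: the posterior is Gamma(α + ΣXᵢ, β + n).
Batch 1: sum of counts S = 19 over n = 4 hours.
After batch 1: Gamma(α+S, β+n) = Gamma(10.6+19, 1.5+4) = Gamma(29.6, 5.5).
Batch 2: sum of counts S = 71 over n = 10 hours.
After batch 2: Gamma(α+S, β+n) = Gamma(29.6+71, 5.5+10) = Gamma(100.6, 15.5).
The predictive distribution for one future period is NegBinom with mean α/β = 6.4903.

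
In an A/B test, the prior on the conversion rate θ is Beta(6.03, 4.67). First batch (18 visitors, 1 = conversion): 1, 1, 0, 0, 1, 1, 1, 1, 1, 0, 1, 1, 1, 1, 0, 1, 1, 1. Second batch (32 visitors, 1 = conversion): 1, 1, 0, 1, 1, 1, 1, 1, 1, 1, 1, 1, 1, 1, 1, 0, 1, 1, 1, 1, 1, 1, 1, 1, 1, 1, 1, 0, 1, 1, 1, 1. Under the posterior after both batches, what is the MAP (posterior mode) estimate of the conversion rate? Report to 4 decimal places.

0.8182

The Beta prior is conjugate to a Binomial/Bernoulli likelihood; the update adds successes to α and failures to β.
After batch 1: Beta(6.03+14, 4.67+4) = Beta(20.03, 8.67).
After batch 2: Beta(20.03+29, 8.67+3) = Beta(49.03, 11.67).
Mode of Beta(a,b) for a,b>1 is (a−1)/(a+b−2) = 48.03/58.70 = 0.8182.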